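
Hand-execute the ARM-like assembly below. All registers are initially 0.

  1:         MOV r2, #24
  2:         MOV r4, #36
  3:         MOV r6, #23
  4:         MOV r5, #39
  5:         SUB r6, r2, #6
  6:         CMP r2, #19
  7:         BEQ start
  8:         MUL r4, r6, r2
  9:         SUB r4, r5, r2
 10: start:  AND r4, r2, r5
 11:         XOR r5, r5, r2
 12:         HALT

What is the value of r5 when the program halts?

r2=24
r4=36
r6=23
r5=39
r6=24-6=18
CMP r2, #19  (cmp 24,19)
BEQ start: not taken
r4=18*24=432
r4=39-24=15
r4=24&39=0
r5=39^24=63
halt.

63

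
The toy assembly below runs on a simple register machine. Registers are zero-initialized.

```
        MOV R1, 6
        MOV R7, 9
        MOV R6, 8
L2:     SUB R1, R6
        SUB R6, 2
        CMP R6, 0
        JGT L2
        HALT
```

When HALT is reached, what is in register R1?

R1=6
R7=9
R6=8
R1=6-8=-2
R6=8-2=6
CMP R6, 0  (cmp 6,0)
JGT L2: taken
R1=(-2)-6=-8
R6=6-2=4
CMP R6, 0  (cmp 4,0)
JGT L2: taken
R1=(-8)-4=-12
R6=4-2=2
CMP R6, 0  (cmp 2,0)
JGT L2: taken
R1=(-12)-2=-14
R6=2-2=0
CMP R6, 0  (cmp 0,0)
JGT L2: not taken
halt.

-14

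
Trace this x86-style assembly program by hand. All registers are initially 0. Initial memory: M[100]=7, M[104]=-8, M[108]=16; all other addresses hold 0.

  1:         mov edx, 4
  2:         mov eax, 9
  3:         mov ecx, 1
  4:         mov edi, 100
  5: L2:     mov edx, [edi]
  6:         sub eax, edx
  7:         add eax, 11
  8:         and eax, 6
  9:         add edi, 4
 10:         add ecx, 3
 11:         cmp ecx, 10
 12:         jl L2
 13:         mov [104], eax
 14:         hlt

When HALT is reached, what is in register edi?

after mov edx, 4: edx=4
after mov eax, 9: eax=9
after mov ecx, 1: ecx=1
after mov edi, 100: edi=100
after mov edx, [edi]: edx=M[100]=7
after sub eax, edx: eax=9-7=2
after add eax, 11: eax=2+11=13
after and eax, 6: eax=13&6=4
after add edi, 4: edi=100+4=104
after add ecx, 3: ecx=1+3=4
cmp ecx, 10  (cmp 4,10)
jl L2: taken
after mov edx, [edi]: edx=M[104]=-8
after sub eax, edx: eax=4-(-8)=12
after add eax, 11: eax=12+11=23
after and eax, 6: eax=23&6=6
after add edi, 4: edi=104+4=108
after add ecx, 3: ecx=4+3=7
cmp ecx, 10  (cmp 7,10)
jl L2: taken
after mov edx, [edi]: edx=M[108]=16
after sub eax, edx: eax=6-16=-10
after add eax, 11: eax=(-10)+11=1
after and eax, 6: eax=1&6=0
after add edi, 4: edi=108+4=112
after add ecx, 3: ecx=7+3=10
cmp ecx, 10  (cmp 10,10)
jl L2: not taken
mov [104], eax → M[104]=0
halt.

112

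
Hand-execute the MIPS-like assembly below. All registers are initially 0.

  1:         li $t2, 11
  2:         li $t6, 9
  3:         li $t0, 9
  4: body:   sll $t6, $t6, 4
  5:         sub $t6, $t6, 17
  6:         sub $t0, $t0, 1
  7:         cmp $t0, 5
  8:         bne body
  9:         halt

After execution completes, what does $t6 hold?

after li $t2, 11: $t2=11
after li $t6, 9: $t6=9
after li $t0, 9: $t0=9
after sll $t6, $t6, 4: $t6=9<<4=144
after sub $t6, $t6, 17: $t6=144-17=127
after sub $t0, $t0, 1: $t0=9-1=8
cmp $t0, 5  (cmp 8,5)
bne body: taken
after sll $t6, $t6, 4: $t6=127<<4=2032
after sub $t6, $t6, 17: $t6=2032-17=2015
after sub $t0, $t0, 1: $t0=8-1=7
cmp $t0, 5  (cmp 7,5)
bne body: taken
after sll $t6, $t6, 4: $t6=2015<<4=32240
after sub $t6, $t6, 17: $t6=32240-17=32223
after sub $t0, $t0, 1: $t0=7-1=6
cmp $t0, 5  (cmp 6,5)
bne body: taken
after sll $t6, $t6, 4: $t6=32223<<4=515568
after sub $t6, $t6, 17: $t6=515568-17=515551
after sub $t0, $t0, 1: $t0=6-1=5
cmp $t0, 5  (cmp 5,5)
bne body: not taken
halt.

515551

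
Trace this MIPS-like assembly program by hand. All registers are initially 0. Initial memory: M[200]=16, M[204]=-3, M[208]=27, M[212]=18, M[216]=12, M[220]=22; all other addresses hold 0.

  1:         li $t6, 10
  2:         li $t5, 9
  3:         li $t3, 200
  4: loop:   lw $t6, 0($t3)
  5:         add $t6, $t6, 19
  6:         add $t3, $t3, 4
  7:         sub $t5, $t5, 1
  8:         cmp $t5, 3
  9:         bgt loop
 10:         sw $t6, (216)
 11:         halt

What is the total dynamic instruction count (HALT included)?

$t6=10
$t5=9
$t3=200
$t6=M[200]=16
$t6=16+19=35
$t3=200+4=204
$t5=9-1=8
cmp $t5, 3  (cmp 8,3)
bgt loop: taken
$t6=M[204]=-3
$t6=(-3)+19=16
$t3=204+4=208
$t5=8-1=7
cmp $t5, 3  (cmp 7,3)
bgt loop: taken
$t6=M[208]=27
$t6=27+19=46
$t3=208+4=212
$t5=7-1=6
cmp $t5, 3  (cmp 6,3)
bgt loop: taken
$t6=M[212]=18
$t6=18+19=37
$t3=212+4=216
$t5=6-1=5
cmp $t5, 3  (cmp 5,3)
bgt loop: taken
$t6=M[216]=12
$t6=12+19=31
$t3=216+4=220
$t5=5-1=4
cmp $t5, 3  (cmp 4,3)
bgt loop: taken
$t6=M[220]=22
$t6=22+19=41
$t3=220+4=224
$t5=4-1=3
cmp $t5, 3  (cmp 3,3)
bgt loop: not taken
sw $t6, (216) → M[216]=41
halt.
Total executed instructions: 41.

41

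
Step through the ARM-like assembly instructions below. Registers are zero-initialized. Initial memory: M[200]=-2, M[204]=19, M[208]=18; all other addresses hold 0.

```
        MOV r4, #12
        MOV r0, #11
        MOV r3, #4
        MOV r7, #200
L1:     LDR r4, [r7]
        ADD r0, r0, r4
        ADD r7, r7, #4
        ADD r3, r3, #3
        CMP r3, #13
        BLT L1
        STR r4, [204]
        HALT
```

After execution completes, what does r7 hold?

MOV r4, #12 → r4=12
MOV r0, #11 → r0=11
MOV r3, #4 → r3=4
MOV r7, #200 → r7=200
LDR r4, [r7] → r4=M[200]=-2
ADD r0, r0, r4 → r0=11+(-2)=9
ADD r7, r7, #4 → r7=200+4=204
ADD r3, r3, #3 → r3=4+3=7
CMP r3, #13  (cmp 7,13)
BLT L1: taken
LDR r4, [r7] → r4=M[204]=19
ADD r0, r0, r4 → r0=9+19=28
ADD r7, r7, #4 → r7=204+4=208
ADD r3, r3, #3 → r3=7+3=10
CMP r3, #13  (cmp 10,13)
BLT L1: taken
LDR r4, [r7] → r4=M[208]=18
ADD r0, r0, r4 → r0=28+18=46
ADD r7, r7, #4 → r7=208+4=212
ADD r3, r3, #3 → r3=10+3=13
CMP r3, #13  (cmp 13,13)
BLT L1: not taken
STR r4, [204] → M[204]=18
halt.

212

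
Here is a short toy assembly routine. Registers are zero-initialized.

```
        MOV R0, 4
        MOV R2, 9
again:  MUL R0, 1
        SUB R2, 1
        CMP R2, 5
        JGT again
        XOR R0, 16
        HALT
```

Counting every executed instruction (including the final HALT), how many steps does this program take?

20

MOV R0, 4 → R0=4
MOV R2, 9 → R2=9
MUL R0, 1 → R0=4*1=4
SUB R2, 1 → R2=9-1=8
CMP R2, 5  (cmp 8,5)
JGT again: taken
MUL R0, 1 → R0=4*1=4
SUB R2, 1 → R2=8-1=7
CMP R2, 5  (cmp 7,5)
JGT again: taken
MUL R0, 1 → R0=4*1=4
SUB R2, 1 → R2=7-1=6
CMP R2, 5  (cmp 6,5)
JGT again: taken
MUL R0, 1 → R0=4*1=4
SUB R2, 1 → R2=6-1=5
CMP R2, 5  (cmp 5,5)
JGT again: not taken
XOR R0, 16 → R0=4^16=20
halt.
Total executed instructions: 20.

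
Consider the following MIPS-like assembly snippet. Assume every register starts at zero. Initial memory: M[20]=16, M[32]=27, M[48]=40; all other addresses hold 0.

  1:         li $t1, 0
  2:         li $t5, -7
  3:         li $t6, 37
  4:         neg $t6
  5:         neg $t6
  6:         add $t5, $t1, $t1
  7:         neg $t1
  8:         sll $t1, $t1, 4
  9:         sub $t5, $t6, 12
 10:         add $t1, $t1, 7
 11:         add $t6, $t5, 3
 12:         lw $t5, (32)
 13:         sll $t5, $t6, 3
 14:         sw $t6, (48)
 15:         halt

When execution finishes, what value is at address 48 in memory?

li $t1, 0 → $t1=0
li $t5, -7 → $t5=-7
li $t6, 37 → $t6=37
neg $t6 → $t6=-(37)=-37
neg $t6 → $t6=-(-37)=37
add $t5, $t1, $t1 → $t5=0+0=0
neg $t1 → $t1=-(0)=0
sll $t1, $t1, 4 → $t1=0<<4=0
sub $t5, $t6, 12 → $t5=37-12=25
add $t1, $t1, 7 → $t1=0+7=7
add $t6, $t5, 3 → $t6=25+3=28
lw $t5, (32) → $t5=M[32]=27
sll $t5, $t6, 3 → $t5=28<<3=224
sw $t6, (48) → M[48]=28
halt.

28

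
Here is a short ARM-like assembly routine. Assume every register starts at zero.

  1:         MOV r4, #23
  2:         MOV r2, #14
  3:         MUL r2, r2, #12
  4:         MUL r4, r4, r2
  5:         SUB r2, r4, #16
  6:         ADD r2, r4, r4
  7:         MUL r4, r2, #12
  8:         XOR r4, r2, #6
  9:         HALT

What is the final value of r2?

7728

r4=23
r2=14
r2=14*12=168
r4=23*168=3864
r2=3864-16=3848
r2=3864+3864=7728
r4=7728*12=92736
r4=7728^6=7734
halt.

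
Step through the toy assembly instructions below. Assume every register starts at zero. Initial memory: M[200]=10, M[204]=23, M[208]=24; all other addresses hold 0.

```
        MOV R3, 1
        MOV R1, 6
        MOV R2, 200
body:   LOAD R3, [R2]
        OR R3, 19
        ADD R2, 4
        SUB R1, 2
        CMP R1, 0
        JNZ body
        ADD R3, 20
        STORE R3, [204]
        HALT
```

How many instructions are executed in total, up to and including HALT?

R3=1
R1=6
R2=200
R3=M[200]=10
R3=10|19=27
R2=200+4=204
R1=6-2=4
CMP R1, 0  (cmp 4,0)
JNZ body: taken
R3=M[204]=23
R3=23|19=23
R2=204+4=208
R1=4-2=2
CMP R1, 0  (cmp 2,0)
JNZ body: taken
R3=M[208]=24
R3=24|19=27
R2=208+4=212
R1=2-2=0
CMP R1, 0  (cmp 0,0)
JNZ body: not taken
R3=27+20=47
STORE R3, [204] → M[204]=47
halt.
Total executed instructions: 24.

24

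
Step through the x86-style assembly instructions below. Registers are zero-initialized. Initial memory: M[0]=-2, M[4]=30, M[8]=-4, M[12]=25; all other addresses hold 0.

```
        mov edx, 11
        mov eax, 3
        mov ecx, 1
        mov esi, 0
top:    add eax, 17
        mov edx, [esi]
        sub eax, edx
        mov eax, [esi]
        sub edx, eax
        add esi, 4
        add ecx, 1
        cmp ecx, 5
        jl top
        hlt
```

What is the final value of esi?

16

after mov edx, 11: edx=11
after mov eax, 3: eax=3
after mov ecx, 1: ecx=1
after mov esi, 0: esi=0
after add eax, 17: eax=3+17=20
after mov edx, [esi]: edx=M[0]=-2
after sub eax, edx: eax=20-(-2)=22
after mov eax, [esi]: eax=M[0]=-2
after sub edx, eax: edx=(-2)-(-2)=0
after add esi, 4: esi=0+4=4
after add ecx, 1: ecx=1+1=2
cmp ecx, 5  (cmp 2,5)
jl top: taken
after add eax, 17: eax=(-2)+17=15
after mov edx, [esi]: edx=M[4]=30
after sub eax, edx: eax=15-30=-15
after mov eax, [esi]: eax=M[4]=30
after sub edx, eax: edx=30-30=0
after add esi, 4: esi=4+4=8
after add ecx, 1: ecx=2+1=3
cmp ecx, 5  (cmp 3,5)
jl top: taken
after add eax, 17: eax=30+17=47
after mov edx, [esi]: edx=M[8]=-4
after sub eax, edx: eax=47-(-4)=51
after mov eax, [esi]: eax=M[8]=-4
after sub edx, eax: edx=(-4)-(-4)=0
after add esi, 4: esi=8+4=12
after add ecx, 1: ecx=3+1=4
cmp ecx, 5  (cmp 4,5)
jl top: taken
after add eax, 17: eax=(-4)+17=13
after mov edx, [esi]: edx=M[12]=25
after sub eax, edx: eax=13-25=-12
after mov eax, [esi]: eax=M[12]=25
after sub edx, eax: edx=25-25=0
after add esi, 4: esi=12+4=16
after add ecx, 1: ecx=4+1=5
cmp ecx, 5  (cmp 5,5)
jl top: not taken
halt.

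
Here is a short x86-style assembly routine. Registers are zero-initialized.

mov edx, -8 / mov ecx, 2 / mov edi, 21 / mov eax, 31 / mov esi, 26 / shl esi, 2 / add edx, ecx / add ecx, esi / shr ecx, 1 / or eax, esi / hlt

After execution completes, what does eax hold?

edx=-8
ecx=2
edi=21
eax=31
esi=26
esi=26<<2=104
edx=(-8)+2=-6
ecx=2+104=106
ecx=106>>1=53
eax=31|104=127
halt.

127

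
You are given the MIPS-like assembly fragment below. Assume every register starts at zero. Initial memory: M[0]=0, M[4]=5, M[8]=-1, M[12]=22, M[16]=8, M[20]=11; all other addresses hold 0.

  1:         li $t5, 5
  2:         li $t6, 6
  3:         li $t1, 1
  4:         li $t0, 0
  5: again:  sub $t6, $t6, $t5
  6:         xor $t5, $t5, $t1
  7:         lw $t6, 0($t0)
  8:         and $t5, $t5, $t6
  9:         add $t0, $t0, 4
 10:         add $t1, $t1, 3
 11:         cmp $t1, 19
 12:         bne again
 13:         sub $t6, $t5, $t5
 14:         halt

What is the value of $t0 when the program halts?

li $t5, 5 → $t5=5
li $t6, 6 → $t6=6
li $t1, 1 → $t1=1
li $t0, 0 → $t0=0
sub $t6, $t6, $t5 → $t6=6-5=1
xor $t5, $t5, $t1 → $t5=5^1=4
lw $t6, 0($t0) → $t6=M[0]=0
and $t5, $t5, $t6 → $t5=4&0=0
add $t0, $t0, 4 → $t0=0+4=4
add $t1, $t1, 3 → $t1=1+3=4
cmp $t1, 19  (cmp 4,19)
bne again: taken
sub $t6, $t6, $t5 → $t6=0-0=0
xor $t5, $t5, $t1 → $t5=0^4=4
lw $t6, 0($t0) → $t6=M[4]=5
and $t5, $t5, $t6 → $t5=4&5=4
add $t0, $t0, 4 → $t0=4+4=8
add $t1, $t1, 3 → $t1=4+3=7
cmp $t1, 19  (cmp 7,19)
bne again: taken
sub $t6, $t6, $t5 → $t6=5-4=1
xor $t5, $t5, $t1 → $t5=4^7=3
lw $t6, 0($t0) → $t6=M[8]=-1
and $t5, $t5, $t6 → $t5=3&(-1)=3
add $t0, $t0, 4 → $t0=8+4=12
add $t1, $t1, 3 → $t1=7+3=10
cmp $t1, 19  (cmp 10,19)
bne again: taken
sub $t6, $t6, $t5 → $t6=(-1)-3=-4
xor $t5, $t5, $t1 → $t5=3^10=9
lw $t6, 0($t0) → $t6=M[12]=22
and $t5, $t5, $t6 → $t5=9&22=0
add $t0, $t0, 4 → $t0=12+4=16
add $t1, $t1, 3 → $t1=10+3=13
cmp $t1, 19  (cmp 13,19)
bne again: taken
sub $t6, $t6, $t5 → $t6=22-0=22
xor $t5, $t5, $t1 → $t5=0^13=13
lw $t6, 0($t0) → $t6=M[16]=8
and $t5, $t5, $t6 → $t5=13&8=8
add $t0, $t0, 4 → $t0=16+4=20
add $t1, $t1, 3 → $t1=13+3=16
cmp $t1, 19  (cmp 16,19)
bne again: taken
sub $t6, $t6, $t5 → $t6=8-8=0
xor $t5, $t5, $t1 → $t5=8^16=24
lw $t6, 0($t0) → $t6=M[20]=11
and $t5, $t5, $t6 → $t5=24&11=8
add $t0, $t0, 4 → $t0=20+4=24
add $t1, $t1, 3 → $t1=16+3=19
cmp $t1, 19  (cmp 19,19)
bne again: not taken
sub $t6, $t5, $t5 → $t6=8-8=0
halt.

24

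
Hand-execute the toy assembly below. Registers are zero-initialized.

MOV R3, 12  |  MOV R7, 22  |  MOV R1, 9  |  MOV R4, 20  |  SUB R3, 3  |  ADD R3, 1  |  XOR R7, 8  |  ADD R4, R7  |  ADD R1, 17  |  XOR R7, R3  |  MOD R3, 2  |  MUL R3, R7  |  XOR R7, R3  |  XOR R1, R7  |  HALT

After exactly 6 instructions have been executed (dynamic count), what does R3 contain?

after MOV R3, 12: R3=12
after MOV R7, 22: R7=22
after MOV R1, 9: R1=9
after MOV R4, 20: R4=20
after SUB R3, 3: R3=12-3=9
after ADD R3, 1: R3=9+1=10
After step 6: R3 = 10.

10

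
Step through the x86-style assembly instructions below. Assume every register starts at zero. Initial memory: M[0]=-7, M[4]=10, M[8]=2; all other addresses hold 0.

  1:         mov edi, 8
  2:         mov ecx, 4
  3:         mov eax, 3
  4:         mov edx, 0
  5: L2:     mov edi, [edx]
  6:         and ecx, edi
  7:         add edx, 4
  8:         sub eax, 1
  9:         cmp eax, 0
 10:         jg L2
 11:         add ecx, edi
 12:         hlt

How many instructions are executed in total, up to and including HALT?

mov edi, 8 → edi=8
mov ecx, 4 → ecx=4
mov eax, 3 → eax=3
mov edx, 0 → edx=0
mov edi, [edx] → edi=M[0]=-7
and ecx, edi → ecx=4&(-7)=0
add edx, 4 → edx=0+4=4
sub eax, 1 → eax=3-1=2
cmp eax, 0  (cmp 2,0)
jg L2: taken
mov edi, [edx] → edi=M[4]=10
and ecx, edi → ecx=0&10=0
add edx, 4 → edx=4+4=8
sub eax, 1 → eax=2-1=1
cmp eax, 0  (cmp 1,0)
jg L2: taken
mov edi, [edx] → edi=M[8]=2
and ecx, edi → ecx=0&2=0
add edx, 4 → edx=8+4=12
sub eax, 1 → eax=1-1=0
cmp eax, 0  (cmp 0,0)
jg L2: not taken
add ecx, edi → ecx=0+2=2
halt.
Total executed instructions: 24.

24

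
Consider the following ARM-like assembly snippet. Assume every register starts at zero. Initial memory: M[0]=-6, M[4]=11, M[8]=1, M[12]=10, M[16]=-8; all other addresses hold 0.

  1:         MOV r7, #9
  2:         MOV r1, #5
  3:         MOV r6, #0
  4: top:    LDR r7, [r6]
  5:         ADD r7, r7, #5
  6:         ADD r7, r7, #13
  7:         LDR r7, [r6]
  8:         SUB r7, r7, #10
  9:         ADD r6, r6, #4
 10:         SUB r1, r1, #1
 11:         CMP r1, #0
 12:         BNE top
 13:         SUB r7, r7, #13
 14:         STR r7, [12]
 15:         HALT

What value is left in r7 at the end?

MOV r7, #9 → r7=9
MOV r1, #5 → r1=5
MOV r6, #0 → r6=0
LDR r7, [r6] → r7=M[0]=-6
ADD r7, r7, #5 → r7=(-6)+5=-1
ADD r7, r7, #13 → r7=(-1)+13=12
LDR r7, [r6] → r7=M[0]=-6
SUB r7, r7, #10 → r7=(-6)-10=-16
ADD r6, r6, #4 → r6=0+4=4
SUB r1, r1, #1 → r1=5-1=4
CMP r1, #0  (cmp 4,0)
BNE top: taken
LDR r7, [r6] → r7=M[4]=11
ADD r7, r7, #5 → r7=11+5=16
ADD r7, r7, #13 → r7=16+13=29
LDR r7, [r6] → r7=M[4]=11
SUB r7, r7, #10 → r7=11-10=1
ADD r6, r6, #4 → r6=4+4=8
SUB r1, r1, #1 → r1=4-1=3
CMP r1, #0  (cmp 3,0)
BNE top: taken
LDR r7, [r6] → r7=M[8]=1
ADD r7, r7, #5 → r7=1+5=6
ADD r7, r7, #13 → r7=6+13=19
LDR r7, [r6] → r7=M[8]=1
SUB r7, r7, #10 → r7=1-10=-9
ADD r6, r6, #4 → r6=8+4=12
SUB r1, r1, #1 → r1=3-1=2
CMP r1, #0  (cmp 2,0)
BNE top: taken
LDR r7, [r6] → r7=M[12]=10
ADD r7, r7, #5 → r7=10+5=15
ADD r7, r7, #13 → r7=15+13=28
LDR r7, [r6] → r7=M[12]=10
SUB r7, r7, #10 → r7=10-10=0
ADD r6, r6, #4 → r6=12+4=16
SUB r1, r1, #1 → r1=2-1=1
CMP r1, #0  (cmp 1,0)
BNE top: taken
LDR r7, [r6] → r7=M[16]=-8
ADD r7, r7, #5 → r7=(-8)+5=-3
ADD r7, r7, #13 → r7=(-3)+13=10
LDR r7, [r6] → r7=M[16]=-8
SUB r7, r7, #10 → r7=(-8)-10=-18
ADD r6, r6, #4 → r6=16+4=20
SUB r1, r1, #1 → r1=1-1=0
CMP r1, #0  (cmp 0,0)
BNE top: not taken
SUB r7, r7, #13 → r7=(-18)-13=-31
STR r7, [12] → M[12]=-31
halt.

-31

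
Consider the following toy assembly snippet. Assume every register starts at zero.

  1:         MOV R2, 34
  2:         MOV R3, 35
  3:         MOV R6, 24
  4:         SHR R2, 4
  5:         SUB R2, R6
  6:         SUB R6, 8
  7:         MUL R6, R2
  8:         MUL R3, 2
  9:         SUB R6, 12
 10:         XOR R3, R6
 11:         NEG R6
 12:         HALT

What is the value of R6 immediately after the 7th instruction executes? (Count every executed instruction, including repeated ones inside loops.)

MOV R2, 34 → R2=34
MOV R3, 35 → R3=35
MOV R6, 24 → R6=24
SHR R2, 4 → R2=34>>4=2
SUB R2, R6 → R2=2-24=-22
SUB R6, 8 → R6=24-8=16
MUL R6, R2 → R6=16*(-22)=-352
After step 7: R6 = -352.

-352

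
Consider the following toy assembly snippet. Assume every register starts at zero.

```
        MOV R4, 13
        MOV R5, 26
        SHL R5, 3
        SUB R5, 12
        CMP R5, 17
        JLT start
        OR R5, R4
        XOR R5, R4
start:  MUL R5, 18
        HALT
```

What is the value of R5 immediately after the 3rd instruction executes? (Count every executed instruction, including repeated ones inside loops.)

208

after MOV R4, 13: R4=13
after MOV R5, 26: R5=26
after SHL R5, 3: R5=26<<3=208
After step 3: R5 = 208.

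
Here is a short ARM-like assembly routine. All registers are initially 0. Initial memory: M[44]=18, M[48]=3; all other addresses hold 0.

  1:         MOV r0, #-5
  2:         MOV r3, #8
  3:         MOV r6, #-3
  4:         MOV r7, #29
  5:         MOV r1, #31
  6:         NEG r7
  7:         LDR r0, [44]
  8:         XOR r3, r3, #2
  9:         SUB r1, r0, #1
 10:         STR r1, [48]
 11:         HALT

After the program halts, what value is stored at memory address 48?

17

r0=-5
r3=8
r6=-3
r7=29
r1=31
r7=-(29)=-29
r0=M[44]=18
r3=8^2=10
r1=18-1=17
STR r1, [48] → M[48]=17
halt.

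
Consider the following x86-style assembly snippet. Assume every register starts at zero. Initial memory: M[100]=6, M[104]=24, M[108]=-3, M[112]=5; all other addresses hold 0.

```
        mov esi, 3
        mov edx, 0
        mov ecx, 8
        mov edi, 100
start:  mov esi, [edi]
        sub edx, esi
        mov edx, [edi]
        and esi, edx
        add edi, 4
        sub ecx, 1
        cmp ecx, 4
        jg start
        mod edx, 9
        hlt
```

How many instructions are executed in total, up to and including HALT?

38

mov esi, 3 → esi=3
mov edx, 0 → edx=0
mov ecx, 8 → ecx=8
mov edi, 100 → edi=100
mov esi, [edi] → esi=M[100]=6
sub edx, esi → edx=0-6=-6
mov edx, [edi] → edx=M[100]=6
and esi, edx → esi=6&6=6
add edi, 4 → edi=100+4=104
sub ecx, 1 → ecx=8-1=7
cmp ecx, 4  (cmp 7,4)
jg start: taken
mov esi, [edi] → esi=M[104]=24
sub edx, esi → edx=6-24=-18
mov edx, [edi] → edx=M[104]=24
and esi, edx → esi=24&24=24
add edi, 4 → edi=104+4=108
sub ecx, 1 → ecx=7-1=6
cmp ecx, 4  (cmp 6,4)
jg start: taken
mov esi, [edi] → esi=M[108]=-3
sub edx, esi → edx=24-(-3)=27
mov edx, [edi] → edx=M[108]=-3
and esi, edx → esi=(-3)&(-3)=-3
add edi, 4 → edi=108+4=112
sub ecx, 1 → ecx=6-1=5
cmp ecx, 4  (cmp 5,4)
jg start: taken
mov esi, [edi] → esi=M[112]=5
sub edx, esi → edx=(-3)-5=-8
mov edx, [edi] → edx=M[112]=5
and esi, edx → esi=5&5=5
add edi, 4 → edi=112+4=116
sub ecx, 1 → ecx=5-1=4
cmp ecx, 4  (cmp 4,4)
jg start: not taken
mod edx, 9 → edx=5%9=5
halt.
Total executed instructions: 38.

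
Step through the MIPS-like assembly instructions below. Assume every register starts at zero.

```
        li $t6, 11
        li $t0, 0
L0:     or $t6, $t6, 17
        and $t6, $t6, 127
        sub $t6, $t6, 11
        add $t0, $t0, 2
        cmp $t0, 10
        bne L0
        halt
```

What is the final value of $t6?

8

after li $t6, 11: $t6=11
after li $t0, 0: $t0=0
after or $t6, $t6, 17: $t6=11|17=27
after and $t6, $t6, 127: $t6=27&127=27
after sub $t6, $t6, 11: $t6=27-11=16
after add $t0, $t0, 2: $t0=0+2=2
cmp $t0, 10  (cmp 2,10)
bne L0: taken
after or $t6, $t6, 17: $t6=16|17=17
after and $t6, $t6, 127: $t6=17&127=17
after sub $t6, $t6, 11: $t6=17-11=6
after add $t0, $t0, 2: $t0=2+2=4
cmp $t0, 10  (cmp 4,10)
bne L0: taken
after or $t6, $t6, 17: $t6=6|17=23
after and $t6, $t6, 127: $t6=23&127=23
after sub $t6, $t6, 11: $t6=23-11=12
after add $t0, $t0, 2: $t0=4+2=6
cmp $t0, 10  (cmp 6,10)
bne L0: taken
after or $t6, $t6, 17: $t6=12|17=29
after and $t6, $t6, 127: $t6=29&127=29
after sub $t6, $t6, 11: $t6=29-11=18
after add $t0, $t0, 2: $t0=6+2=8
cmp $t0, 10  (cmp 8,10)
bne L0: taken
after or $t6, $t6, 17: $t6=18|17=19
after and $t6, $t6, 127: $t6=19&127=19
after sub $t6, $t6, 11: $t6=19-11=8
after add $t0, $t0, 2: $t0=8+2=10
cmp $t0, 10  (cmp 10,10)
bne L0: not taken
halt.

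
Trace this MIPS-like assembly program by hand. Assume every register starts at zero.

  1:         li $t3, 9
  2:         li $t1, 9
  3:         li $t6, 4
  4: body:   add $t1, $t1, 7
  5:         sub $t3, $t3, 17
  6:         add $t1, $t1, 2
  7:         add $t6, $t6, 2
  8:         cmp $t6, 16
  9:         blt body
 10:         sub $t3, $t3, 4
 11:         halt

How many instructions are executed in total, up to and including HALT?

41

after li $t3, 9: $t3=9
after li $t1, 9: $t1=9
after li $t6, 4: $t6=4
after add $t1, $t1, 7: $t1=9+7=16
after sub $t3, $t3, 17: $t3=9-17=-8
after add $t1, $t1, 2: $t1=16+2=18
after add $t6, $t6, 2: $t6=4+2=6
cmp $t6, 16  (cmp 6,16)
blt body: taken
after add $t1, $t1, 7: $t1=18+7=25
after sub $t3, $t3, 17: $t3=(-8)-17=-25
after add $t1, $t1, 2: $t1=25+2=27
after add $t6, $t6, 2: $t6=6+2=8
cmp $t6, 16  (cmp 8,16)
blt body: taken
after add $t1, $t1, 7: $t1=27+7=34
after sub $t3, $t3, 17: $t3=(-25)-17=-42
after add $t1, $t1, 2: $t1=34+2=36
after add $t6, $t6, 2: $t6=8+2=10
cmp $t6, 16  (cmp 10,16)
blt body: taken
after add $t1, $t1, 7: $t1=36+7=43
after sub $t3, $t3, 17: $t3=(-42)-17=-59
after add $t1, $t1, 2: $t1=43+2=45
after add $t6, $t6, 2: $t6=10+2=12
cmp $t6, 16  (cmp 12,16)
blt body: taken
after add $t1, $t1, 7: $t1=45+7=52
after sub $t3, $t3, 17: $t3=(-59)-17=-76
after add $t1, $t1, 2: $t1=52+2=54
after add $t6, $t6, 2: $t6=12+2=14
cmp $t6, 16  (cmp 14,16)
blt body: taken
after add $t1, $t1, 7: $t1=54+7=61
after sub $t3, $t3, 17: $t3=(-76)-17=-93
after add $t1, $t1, 2: $t1=61+2=63
after add $t6, $t6, 2: $t6=14+2=16
cmp $t6, 16  (cmp 16,16)
blt body: not taken
after sub $t3, $t3, 4: $t3=(-93)-4=-97
halt.
Total executed instructions: 41.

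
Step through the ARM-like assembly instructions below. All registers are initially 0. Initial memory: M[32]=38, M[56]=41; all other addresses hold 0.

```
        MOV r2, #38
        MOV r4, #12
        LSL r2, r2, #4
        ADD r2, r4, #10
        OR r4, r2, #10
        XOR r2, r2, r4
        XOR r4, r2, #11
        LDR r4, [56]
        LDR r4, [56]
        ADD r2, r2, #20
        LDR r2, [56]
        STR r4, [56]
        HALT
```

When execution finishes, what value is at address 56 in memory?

MOV r2, #38 → r2=38
MOV r4, #12 → r4=12
LSL r2, r2, #4 → r2=38<<4=608
ADD r2, r4, #10 → r2=12+10=22
OR r4, r2, #10 → r4=22|10=30
XOR r2, r2, r4 → r2=22^30=8
XOR r4, r2, #11 → r4=8^11=3
LDR r4, [56] → r4=M[56]=41
LDR r4, [56] → r4=M[56]=41
ADD r2, r2, #20 → r2=8+20=28
LDR r2, [56] → r2=M[56]=41
STR r4, [56] → M[56]=41
halt.

41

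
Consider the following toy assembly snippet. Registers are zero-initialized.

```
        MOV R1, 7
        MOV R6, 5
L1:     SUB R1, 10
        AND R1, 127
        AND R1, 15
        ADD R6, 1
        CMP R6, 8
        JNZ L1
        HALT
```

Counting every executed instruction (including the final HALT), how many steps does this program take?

R1=7
R6=5
R1=7-10=-3
R1=(-3)&127=125
R1=125&15=13
R6=5+1=6
CMP R6, 8  (cmp 6,8)
JNZ L1: taken
R1=13-10=3
R1=3&127=3
R1=3&15=3
R6=6+1=7
CMP R6, 8  (cmp 7,8)
JNZ L1: taken
R1=3-10=-7
R1=(-7)&127=121
R1=121&15=9
R6=7+1=8
CMP R6, 8  (cmp 8,8)
JNZ L1: not taken
halt.
Total executed instructions: 21.

21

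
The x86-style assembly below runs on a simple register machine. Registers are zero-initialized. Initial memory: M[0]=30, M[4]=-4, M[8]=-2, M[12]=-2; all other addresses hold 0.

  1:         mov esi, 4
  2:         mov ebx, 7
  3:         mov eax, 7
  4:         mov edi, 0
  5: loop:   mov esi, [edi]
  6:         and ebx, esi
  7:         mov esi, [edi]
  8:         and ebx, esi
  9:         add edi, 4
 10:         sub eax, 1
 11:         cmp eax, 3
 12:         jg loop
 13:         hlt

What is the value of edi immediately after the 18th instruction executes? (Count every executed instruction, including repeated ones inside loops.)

8

esi=4
ebx=7
eax=7
edi=0
esi=M[0]=30
ebx=7&30=6
esi=M[0]=30
ebx=6&30=6
edi=0+4=4
eax=7-1=6
cmp eax, 3  (cmp 6,3)
jg loop: taken
esi=M[4]=-4
ebx=6&(-4)=4
esi=M[4]=-4
ebx=4&(-4)=4
edi=4+4=8
eax=6-1=5
After step 18: edi = 8.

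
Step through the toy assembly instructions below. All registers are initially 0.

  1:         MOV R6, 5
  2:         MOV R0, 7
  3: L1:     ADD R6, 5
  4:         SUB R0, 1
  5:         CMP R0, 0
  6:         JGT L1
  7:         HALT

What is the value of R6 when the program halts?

40

MOV R6, 5 → R6=5
MOV R0, 7 → R0=7
ADD R6, 5 → R6=5+5=10
SUB R0, 1 → R0=7-1=6
CMP R0, 0  (cmp 6,0)
JGT L1: taken
ADD R6, 5 → R6=10+5=15
SUB R0, 1 → R0=6-1=5
CMP R0, 0  (cmp 5,0)
JGT L1: taken
ADD R6, 5 → R6=15+5=20
SUB R0, 1 → R0=5-1=4
CMP R0, 0  (cmp 4,0)
JGT L1: taken
ADD R6, 5 → R6=20+5=25
SUB R0, 1 → R0=4-1=3
CMP R0, 0  (cmp 3,0)
JGT L1: taken
ADD R6, 5 → R6=25+5=30
SUB R0, 1 → R0=3-1=2
CMP R0, 0  (cmp 2,0)
JGT L1: taken
ADD R6, 5 → R6=30+5=35
SUB R0, 1 → R0=2-1=1
CMP R0, 0  (cmp 1,0)
JGT L1: taken
ADD R6, 5 → R6=35+5=40
SUB R0, 1 → R0=1-1=0
CMP R0, 0  (cmp 0,0)
JGT L1: not taken
halt.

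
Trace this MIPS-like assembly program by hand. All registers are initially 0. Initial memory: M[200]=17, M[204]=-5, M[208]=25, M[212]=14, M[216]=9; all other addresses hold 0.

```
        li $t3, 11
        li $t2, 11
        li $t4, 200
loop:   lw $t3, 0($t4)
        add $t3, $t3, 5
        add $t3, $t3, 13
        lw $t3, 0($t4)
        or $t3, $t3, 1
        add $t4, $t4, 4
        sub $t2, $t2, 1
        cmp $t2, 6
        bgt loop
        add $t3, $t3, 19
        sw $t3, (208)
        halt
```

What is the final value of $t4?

220

li $t3, 11 → $t3=11
li $t2, 11 → $t2=11
li $t4, 200 → $t4=200
lw $t3, 0($t4) → $t3=M[200]=17
add $t3, $t3, 5 → $t3=17+5=22
add $t3, $t3, 13 → $t3=22+13=35
lw $t3, 0($t4) → $t3=M[200]=17
or $t3, $t3, 1 → $t3=17|1=17
add $t4, $t4, 4 → $t4=200+4=204
sub $t2, $t2, 1 → $t2=11-1=10
cmp $t2, 6  (cmp 10,6)
bgt loop: taken
lw $t3, 0($t4) → $t3=M[204]=-5
add $t3, $t3, 5 → $t3=(-5)+5=0
add $t3, $t3, 13 → $t3=0+13=13
lw $t3, 0($t4) → $t3=M[204]=-5
or $t3, $t3, 1 → $t3=(-5)|1=-5
add $t4, $t4, 4 → $t4=204+4=208
sub $t2, $t2, 1 → $t2=10-1=9
cmp $t2, 6  (cmp 9,6)
bgt loop: taken
lw $t3, 0($t4) → $t3=M[208]=25
add $t3, $t3, 5 → $t3=25+5=30
add $t3, $t3, 13 → $t3=30+13=43
lw $t3, 0($t4) → $t3=M[208]=25
or $t3, $t3, 1 → $t3=25|1=25
add $t4, $t4, 4 → $t4=208+4=212
sub $t2, $t2, 1 → $t2=9-1=8
cmp $t2, 6  (cmp 8,6)
bgt loop: taken
lw $t3, 0($t4) → $t3=M[212]=14
add $t3, $t3, 5 → $t3=14+5=19
add $t3, $t3, 13 → $t3=19+13=32
lw $t3, 0($t4) → $t3=M[212]=14
or $t3, $t3, 1 → $t3=14|1=15
add $t4, $t4, 4 → $t4=212+4=216
sub $t2, $t2, 1 → $t2=8-1=7
cmp $t2, 6  (cmp 7,6)
bgt loop: taken
lw $t3, 0($t4) → $t3=M[216]=9
add $t3, $t3, 5 → $t3=9+5=14
add $t3, $t3, 13 → $t3=14+13=27
lw $t3, 0($t4) → $t3=M[216]=9
or $t3, $t3, 1 → $t3=9|1=9
add $t4, $t4, 4 → $t4=216+4=220
sub $t2, $t2, 1 → $t2=7-1=6
cmp $t2, 6  (cmp 6,6)
bgt loop: not taken
add $t3, $t3, 19 → $t3=9+19=28
sw $t3, (208) → M[208]=28
halt.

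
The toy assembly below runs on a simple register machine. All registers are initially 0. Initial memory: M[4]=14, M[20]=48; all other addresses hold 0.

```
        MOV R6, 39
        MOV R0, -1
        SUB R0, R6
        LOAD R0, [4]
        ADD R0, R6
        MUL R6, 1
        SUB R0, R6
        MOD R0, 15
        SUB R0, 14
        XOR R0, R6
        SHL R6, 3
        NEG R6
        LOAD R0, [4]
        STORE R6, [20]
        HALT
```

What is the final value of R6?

R6=39
R0=-1
R0=(-1)-39=-40
R0=M[4]=14
R0=14+39=53
R6=39*1=39
R0=53-39=14
R0=14%15=14
R0=14-14=0
R0=0^39=39
R6=39<<3=312
R6=-(312)=-312
R0=M[4]=14
STORE R6, [20] → M[20]=-312
halt.

-312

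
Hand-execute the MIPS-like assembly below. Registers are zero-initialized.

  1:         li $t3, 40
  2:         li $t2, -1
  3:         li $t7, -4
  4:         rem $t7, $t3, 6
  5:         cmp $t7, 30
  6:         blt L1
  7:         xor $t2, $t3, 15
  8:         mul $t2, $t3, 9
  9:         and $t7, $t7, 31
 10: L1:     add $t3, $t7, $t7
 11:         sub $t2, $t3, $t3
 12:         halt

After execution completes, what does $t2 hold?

0

$t3=40
$t2=-1
$t7=-4
$t7=40%6=4
cmp $t7, 30  (cmp 4,30)
blt L1: taken
$t3=4+4=8
$t2=8-8=0
halt.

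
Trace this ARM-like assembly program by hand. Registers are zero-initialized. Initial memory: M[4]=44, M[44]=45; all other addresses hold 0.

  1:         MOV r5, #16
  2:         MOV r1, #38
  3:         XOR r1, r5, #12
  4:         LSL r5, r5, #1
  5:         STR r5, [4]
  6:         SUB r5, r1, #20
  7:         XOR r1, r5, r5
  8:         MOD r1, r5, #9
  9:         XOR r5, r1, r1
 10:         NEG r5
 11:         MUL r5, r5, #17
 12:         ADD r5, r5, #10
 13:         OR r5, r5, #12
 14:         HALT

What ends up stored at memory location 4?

r5=16
r1=38
r1=16^12=28
r5=16<<1=32
STR r5, [4] → M[4]=32
r5=28-20=8
r1=8^8=0
r1=8%9=8
r5=8^8=0
r5=-(0)=0
r5=0*17=0
r5=0+10=10
r5=10|12=14
halt.

32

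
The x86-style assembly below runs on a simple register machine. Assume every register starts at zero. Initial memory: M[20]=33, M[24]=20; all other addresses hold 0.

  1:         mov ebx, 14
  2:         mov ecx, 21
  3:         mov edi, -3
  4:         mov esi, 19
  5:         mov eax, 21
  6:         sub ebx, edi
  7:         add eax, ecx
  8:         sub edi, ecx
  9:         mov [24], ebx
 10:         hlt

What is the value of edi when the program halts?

mov ebx, 14 → ebx=14
mov ecx, 21 → ecx=21
mov edi, -3 → edi=-3
mov esi, 19 → esi=19
mov eax, 21 → eax=21
sub ebx, edi → ebx=14-(-3)=17
add eax, ecx → eax=21+21=42
sub edi, ecx → edi=(-3)-21=-24
mov [24], ebx → M[24]=17
halt.

-24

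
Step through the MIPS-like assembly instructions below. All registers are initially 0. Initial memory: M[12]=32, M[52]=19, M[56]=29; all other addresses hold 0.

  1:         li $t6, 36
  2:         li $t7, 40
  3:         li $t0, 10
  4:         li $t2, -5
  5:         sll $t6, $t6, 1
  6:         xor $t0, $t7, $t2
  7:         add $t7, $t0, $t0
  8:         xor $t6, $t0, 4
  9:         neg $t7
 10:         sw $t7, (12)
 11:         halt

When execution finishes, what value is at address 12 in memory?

90

$t6=36
$t7=40
$t0=10
$t2=-5
$t6=36<<1=72
$t0=40^(-5)=-45
$t7=(-45)+(-45)=-90
$t6=(-45)^4=-41
$t7=-(-90)=90
sw $t7, (12) → M[12]=90
halt.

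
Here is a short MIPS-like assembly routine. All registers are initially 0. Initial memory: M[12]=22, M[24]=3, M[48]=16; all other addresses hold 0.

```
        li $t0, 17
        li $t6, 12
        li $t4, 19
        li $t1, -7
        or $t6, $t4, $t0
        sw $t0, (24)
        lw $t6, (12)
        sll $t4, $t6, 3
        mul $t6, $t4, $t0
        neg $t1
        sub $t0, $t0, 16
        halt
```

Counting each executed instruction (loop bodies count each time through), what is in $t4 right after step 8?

176

after li $t0, 17: $t0=17
after li $t6, 12: $t6=12
after li $t4, 19: $t4=19
after li $t1, -7: $t1=-7
after or $t6, $t4, $t0: $t6=19|17=19
sw $t0, (24) → M[24]=17
after lw $t6, (12): $t6=M[12]=22
after sll $t4, $t6, 3: $t4=22<<3=176
After step 8: $t4 = 176.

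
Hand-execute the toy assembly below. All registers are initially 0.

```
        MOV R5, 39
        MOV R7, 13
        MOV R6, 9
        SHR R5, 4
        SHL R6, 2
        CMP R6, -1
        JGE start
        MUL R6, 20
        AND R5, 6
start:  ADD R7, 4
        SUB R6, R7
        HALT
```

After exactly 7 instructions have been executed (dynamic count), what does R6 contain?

36

MOV R5, 39 → R5=39
MOV R7, 13 → R7=13
MOV R6, 9 → R6=9
SHR R5, 4 → R5=39>>4=2
SHL R6, 2 → R6=9<<2=36
CMP R6, -1  (cmp 36,-1)
JGE start: taken
After step 7: R6 = 36.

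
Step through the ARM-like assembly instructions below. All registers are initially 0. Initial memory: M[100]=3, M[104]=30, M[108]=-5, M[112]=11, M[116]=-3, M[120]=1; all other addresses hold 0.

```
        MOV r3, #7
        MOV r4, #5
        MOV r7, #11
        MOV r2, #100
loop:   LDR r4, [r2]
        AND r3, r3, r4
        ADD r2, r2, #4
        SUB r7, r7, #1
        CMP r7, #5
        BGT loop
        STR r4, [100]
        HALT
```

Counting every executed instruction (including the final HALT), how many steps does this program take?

42

after MOV r3, #7: r3=7
after MOV r4, #5: r4=5
after MOV r7, #11: r7=11
after MOV r2, #100: r2=100
after LDR r4, [r2]: r4=M[100]=3
after AND r3, r3, r4: r3=7&3=3
after ADD r2, r2, #4: r2=100+4=104
after SUB r7, r7, #1: r7=11-1=10
CMP r7, #5  (cmp 10,5)
BGT loop: taken
after LDR r4, [r2]: r4=M[104]=30
after AND r3, r3, r4: r3=3&30=2
after ADD r2, r2, #4: r2=104+4=108
after SUB r7, r7, #1: r7=10-1=9
CMP r7, #5  (cmp 9,5)
BGT loop: taken
after LDR r4, [r2]: r4=M[108]=-5
after AND r3, r3, r4: r3=2&(-5)=2
after ADD r2, r2, #4: r2=108+4=112
after SUB r7, r7, #1: r7=9-1=8
CMP r7, #5  (cmp 8,5)
BGT loop: taken
after LDR r4, [r2]: r4=M[112]=11
after AND r3, r3, r4: r3=2&11=2
after ADD r2, r2, #4: r2=112+4=116
after SUB r7, r7, #1: r7=8-1=7
CMP r7, #5  (cmp 7,5)
BGT loop: taken
after LDR r4, [r2]: r4=M[116]=-3
after AND r3, r3, r4: r3=2&(-3)=0
after ADD r2, r2, #4: r2=116+4=120
after SUB r7, r7, #1: r7=7-1=6
CMP r7, #5  (cmp 6,5)
BGT loop: taken
after LDR r4, [r2]: r4=M[120]=1
after AND r3, r3, r4: r3=0&1=0
after ADD r2, r2, #4: r2=120+4=124
after SUB r7, r7, #1: r7=6-1=5
CMP r7, #5  (cmp 5,5)
BGT loop: not taken
STR r4, [100] → M[100]=1
halt.
Total executed instructions: 42.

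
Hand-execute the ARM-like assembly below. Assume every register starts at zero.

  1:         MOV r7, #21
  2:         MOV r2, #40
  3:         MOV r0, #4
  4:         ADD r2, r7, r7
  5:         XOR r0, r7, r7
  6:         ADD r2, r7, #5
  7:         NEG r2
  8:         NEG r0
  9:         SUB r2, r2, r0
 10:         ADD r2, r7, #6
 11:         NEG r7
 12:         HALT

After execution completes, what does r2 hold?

r7=21
r2=40
r0=4
r2=21+21=42
r0=21^21=0
r2=21+5=26
r2=-(26)=-26
r0=-(0)=0
r2=(-26)-0=-26
r2=21+6=27
r7=-(21)=-21
halt.

27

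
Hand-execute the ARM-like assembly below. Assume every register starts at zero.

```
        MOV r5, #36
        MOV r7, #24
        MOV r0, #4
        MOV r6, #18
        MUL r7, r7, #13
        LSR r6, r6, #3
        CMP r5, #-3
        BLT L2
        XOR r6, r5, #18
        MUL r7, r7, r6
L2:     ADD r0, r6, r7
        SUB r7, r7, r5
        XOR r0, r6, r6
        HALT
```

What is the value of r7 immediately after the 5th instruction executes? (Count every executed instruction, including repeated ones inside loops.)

312

MOV r5, #36 → r5=36
MOV r7, #24 → r7=24
MOV r0, #4 → r0=4
MOV r6, #18 → r6=18
MUL r7, r7, #13 → r7=24*13=312
After step 5: r7 = 312.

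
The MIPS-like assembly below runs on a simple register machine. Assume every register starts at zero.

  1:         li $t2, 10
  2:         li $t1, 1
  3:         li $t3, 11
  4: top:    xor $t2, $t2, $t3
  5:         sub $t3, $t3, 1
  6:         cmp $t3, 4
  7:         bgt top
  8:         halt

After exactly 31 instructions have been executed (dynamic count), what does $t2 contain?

after li $t2, 10: $t2=10
after li $t1, 1: $t1=1
after li $t3, 11: $t3=11
after xor $t2, $t2, $t3: $t2=10^11=1
after sub $t3, $t3, 1: $t3=11-1=10
cmp $t3, 4  (cmp 10,4)
bgt top: taken
after xor $t2, $t2, $t3: $t2=1^10=11
after sub $t3, $t3, 1: $t3=10-1=9
cmp $t3, 4  (cmp 9,4)
bgt top: taken
after xor $t2, $t2, $t3: $t2=11^9=2
after sub $t3, $t3, 1: $t3=9-1=8
cmp $t3, 4  (cmp 8,4)
bgt top: taken
after xor $t2, $t2, $t3: $t2=2^8=10
after sub $t3, $t3, 1: $t3=8-1=7
cmp $t3, 4  (cmp 7,4)
bgt top: taken
after xor $t2, $t2, $t3: $t2=10^7=13
after sub $t3, $t3, 1: $t3=7-1=6
cmp $t3, 4  (cmp 6,4)
bgt top: taken
after xor $t2, $t2, $t3: $t2=13^6=11
after sub $t3, $t3, 1: $t3=6-1=5
cmp $t3, 4  (cmp 5,4)
bgt top: taken
after xor $t2, $t2, $t3: $t2=11^5=14
after sub $t3, $t3, 1: $t3=5-1=4
cmp $t3, 4  (cmp 4,4)
bgt top: not taken
After step 31: $t2 = 14.

14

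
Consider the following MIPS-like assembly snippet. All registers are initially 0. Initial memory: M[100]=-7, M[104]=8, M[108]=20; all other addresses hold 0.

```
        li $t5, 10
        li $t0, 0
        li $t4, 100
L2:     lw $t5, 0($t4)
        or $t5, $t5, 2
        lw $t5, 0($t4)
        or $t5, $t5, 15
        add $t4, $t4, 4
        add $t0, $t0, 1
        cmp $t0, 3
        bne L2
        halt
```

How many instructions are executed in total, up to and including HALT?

28

$t5=10
$t0=0
$t4=100
$t5=M[100]=-7
$t5=(-7)|2=-5
$t5=M[100]=-7
$t5=(-7)|15=-1
$t4=100+4=104
$t0=0+1=1
cmp $t0, 3  (cmp 1,3)
bne L2: taken
$t5=M[104]=8
$t5=8|2=10
$t5=M[104]=8
$t5=8|15=15
$t4=104+4=108
$t0=1+1=2
cmp $t0, 3  (cmp 2,3)
bne L2: taken
$t5=M[108]=20
$t5=20|2=22
$t5=M[108]=20
$t5=20|15=31
$t4=108+4=112
$t0=2+1=3
cmp $t0, 3  (cmp 3,3)
bne L2: not taken
halt.
Total executed instructions: 28.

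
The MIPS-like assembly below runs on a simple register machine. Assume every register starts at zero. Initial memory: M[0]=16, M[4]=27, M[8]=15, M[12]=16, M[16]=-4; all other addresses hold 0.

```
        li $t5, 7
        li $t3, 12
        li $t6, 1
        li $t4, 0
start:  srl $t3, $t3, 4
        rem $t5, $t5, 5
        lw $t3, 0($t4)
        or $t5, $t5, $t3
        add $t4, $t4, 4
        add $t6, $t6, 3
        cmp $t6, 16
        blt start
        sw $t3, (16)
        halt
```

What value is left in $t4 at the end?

li $t5, 7 → $t5=7
li $t3, 12 → $t3=12
li $t6, 1 → $t6=1
li $t4, 0 → $t4=0
srl $t3, $t3, 4 → $t3=12>>4=0
rem $t5, $t5, 5 → $t5=7%5=2
lw $t3, 0($t4) → $t3=M[0]=16
or $t5, $t5, $t3 → $t5=2|16=18
add $t4, $t4, 4 → $t4=0+4=4
add $t6, $t6, 3 → $t6=1+3=4
cmp $t6, 16  (cmp 4,16)
blt start: taken
srl $t3, $t3, 4 → $t3=16>>4=1
rem $t5, $t5, 5 → $t5=18%5=3
lw $t3, 0($t4) → $t3=M[4]=27
or $t5, $t5, $t3 → $t5=3|27=27
add $t4, $t4, 4 → $t4=4+4=8
add $t6, $t6, 3 → $t6=4+3=7
cmp $t6, 16  (cmp 7,16)
blt start: taken
srl $t3, $t3, 4 → $t3=27>>4=1
rem $t5, $t5, 5 → $t5=27%5=2
lw $t3, 0($t4) → $t3=M[8]=15
or $t5, $t5, $t3 → $t5=2|15=15
add $t4, $t4, 4 → $t4=8+4=12
add $t6, $t6, 3 → $t6=7+3=10
cmp $t6, 16  (cmp 10,16)
blt start: taken
srl $t3, $t3, 4 → $t3=15>>4=0
rem $t5, $t5, 5 → $t5=15%5=0
lw $t3, 0($t4) → $t3=M[12]=16
or $t5, $t5, $t3 → $t5=0|16=16
add $t4, $t4, 4 → $t4=12+4=16
add $t6, $t6, 3 → $t6=10+3=13
cmp $t6, 16  (cmp 13,16)
blt start: taken
srl $t3, $t3, 4 → $t3=16>>4=1
rem $t5, $t5, 5 → $t5=16%5=1
lw $t3, 0($t4) → $t3=M[16]=-4
or $t5, $t5, $t3 → $t5=1|(-4)=-3
add $t4, $t4, 4 → $t4=16+4=20
add $t6, $t6, 3 → $t6=13+3=16
cmp $t6, 16  (cmp 16,16)
blt start: not taken
sw $t3, (16) → M[16]=-4
halt.

20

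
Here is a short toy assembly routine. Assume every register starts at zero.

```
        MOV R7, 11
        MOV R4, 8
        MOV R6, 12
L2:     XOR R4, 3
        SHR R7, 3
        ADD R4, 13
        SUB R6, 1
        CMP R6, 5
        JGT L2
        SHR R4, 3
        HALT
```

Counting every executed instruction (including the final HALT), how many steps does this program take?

47

R7=11
R4=8
R6=12
R4=8^3=11
R7=11>>3=1
R4=11+13=24
R6=12-1=11
CMP R6, 5  (cmp 11,5)
JGT L2: taken
R4=24^3=27
R7=1>>3=0
R4=27+13=40
R6=11-1=10
CMP R6, 5  (cmp 10,5)
JGT L2: taken
R4=40^3=43
R7=0>>3=0
R4=43+13=56
R6=10-1=9
CMP R6, 5  (cmp 9,5)
JGT L2: taken
R4=56^3=59
R7=0>>3=0
R4=59+13=72
R6=9-1=8
CMP R6, 5  (cmp 8,5)
JGT L2: taken
R4=72^3=75
R7=0>>3=0
R4=75+13=88
R6=8-1=7
CMP R6, 5  (cmp 7,5)
JGT L2: taken
R4=88^3=91
R7=0>>3=0
R4=91+13=104
R6=7-1=6
CMP R6, 5  (cmp 6,5)
JGT L2: taken
R4=104^3=107
R7=0>>3=0
R4=107+13=120
R6=6-1=5
CMP R6, 5  (cmp 5,5)
JGT L2: not taken
R4=120>>3=15
halt.
Total executed instructions: 47.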